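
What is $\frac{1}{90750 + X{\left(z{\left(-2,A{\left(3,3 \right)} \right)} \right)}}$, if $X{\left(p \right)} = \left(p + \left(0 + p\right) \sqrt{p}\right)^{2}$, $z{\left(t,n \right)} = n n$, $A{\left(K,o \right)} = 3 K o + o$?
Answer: $\frac{1}{778500750} \approx 1.2845 \cdot 10^{-9}$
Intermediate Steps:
$A{\left(K,o \right)} = o + 3 K o$ ($A{\left(K,o \right)} = 3 K o + o = o + 3 K o$)
$z{\left(t,n \right)} = n^{2}$
$X{\left(p \right)} = \left(p + p^{\frac{3}{2}}\right)^{2}$ ($X{\left(p \right)} = \left(p + p \sqrt{p}\right)^{2} = \left(p + p^{\frac{3}{2}}\right)^{2}$)
$\frac{1}{90750 + X{\left(z{\left(-2,A{\left(3,3 \right)} \right)} \right)}} = \frac{1}{90750 + \left(\left(3 \left(1 + 3 \cdot 3\right)\right)^{2} + \left(\left(3 \left(1 + 3 \cdot 3\right)\right)^{2}\right)^{\frac{3}{2}}\right)^{2}} = \frac{1}{90750 + \left(\left(3 \left(1 + 9\right)\right)^{2} + \left(\left(3 \left(1 + 9\right)\right)^{2}\right)^{\frac{3}{2}}\right)^{2}} = \frac{1}{90750 + \left(\left(3 \cdot 10\right)^{2} + \left(\left(3 \cdot 10\right)^{2}\right)^{\frac{3}{2}}\right)^{2}} = \frac{1}{90750 + \left(30^{2} + \left(30^{2}\right)^{\frac{3}{2}}\right)^{2}} = \frac{1}{90750 + \left(900 + 900^{\frac{3}{2}}\right)^{2}} = \frac{1}{90750 + \left(900 + 27000\right)^{2}} = \frac{1}{90750 + 27900^{2}} = \frac{1}{90750 + 778410000} = \frac{1}{778500750}$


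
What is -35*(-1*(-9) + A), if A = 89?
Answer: -3430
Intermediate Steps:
-35*(-1*(-9) + A) = -35*(-1*(-9) + 89) = -35*(9 + 89) = -35*98 = -3430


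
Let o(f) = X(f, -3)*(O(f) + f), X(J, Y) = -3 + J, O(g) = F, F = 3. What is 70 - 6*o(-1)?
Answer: 118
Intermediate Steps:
O(g) = 3
o(f) = (-3 + f)*(3 + f)
70 - 6*o(-1) = 70 - 6*(-9 + (-1)**2) = 70 - 6*(-9 + 1) = 70 - 6*(-8) = 70 + 48 = 118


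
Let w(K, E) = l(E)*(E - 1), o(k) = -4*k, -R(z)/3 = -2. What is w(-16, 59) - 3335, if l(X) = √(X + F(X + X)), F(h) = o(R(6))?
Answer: -3335 + 58*√35 ≈ -2991.9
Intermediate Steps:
R(z) = 6 (R(z) = -3*(-2) = 6)
F(h) = -24 (F(h) = -4*6 = -24)
l(X) = √(-24 + X) (l(X) = √(X - 24) = √(-24 + X))
w(K, E) = √(-24 + E)*(-1 + E) (w(K, E) = √(-24 + E)*(E - 1) = √(-24 + E)*(-1 + E))
w(-16, 59) - 3335 = √(-24 + 59)*(-1 + 59) - 3335 = √35*58 - 3335 = 58*√35 - 3335 = -3335 + 58*√35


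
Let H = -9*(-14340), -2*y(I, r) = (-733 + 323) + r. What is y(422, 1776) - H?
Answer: -129743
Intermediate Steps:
y(I, r) = 205 - r/2 (y(I, r) = -((-733 + 323) + r)/2 = -(-410 + r)/2 = 205 - r/2)
H = 129060
y(422, 1776) - H = (205 - ½*1776) - 1*129060 = (205 - 888) - 129060 = -683 - 129060 = -129743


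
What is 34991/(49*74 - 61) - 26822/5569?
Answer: 99244449/19853485 ≈ 4.9988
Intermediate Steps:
34991/(49*74 - 61) - 26822/5569 = 34991/(3626 - 61) - 26822*1/5569 = 34991/3565 - 26822/5569 = 99244449/19853485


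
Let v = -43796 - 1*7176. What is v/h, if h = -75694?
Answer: 25486/37847 ≈ 0.67340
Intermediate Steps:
v = -50972 (v = -43796 - 7176 = -50972)
v/h = -50972/(-75694) = -50972*(-1/75694) = 25486/37847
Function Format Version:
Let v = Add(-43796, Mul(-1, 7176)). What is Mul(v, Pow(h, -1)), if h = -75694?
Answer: Rational(25486, 37847) ≈ 0.67340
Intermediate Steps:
v = -50972 (v = Add(-43796, -7176) = -50972)
Mul(v, Pow(h, -1)) = Mul(-50972, Pow(-75694, -1)) = Mul(-50972, Rational(-1, 75694)) = Rational(25486, 37847)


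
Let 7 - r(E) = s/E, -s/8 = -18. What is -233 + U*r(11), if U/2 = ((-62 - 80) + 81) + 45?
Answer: -419/11 ≈ -38.091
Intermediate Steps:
s = 144 (s = -8*(-18) = 144)
r(E) = 7 - 144/E
U = -32 (U = 2*(((-62 - 80) + 81) + 45) = 2*((-142 + 81) + 45) = 2*(-61 + 45) = 2*(-16) = -32)
-233 + U*r(11) = -233 - 32*(7 - 144/11) = -233 - 32*(-67/11) = -233 + 2144/11 = -419/11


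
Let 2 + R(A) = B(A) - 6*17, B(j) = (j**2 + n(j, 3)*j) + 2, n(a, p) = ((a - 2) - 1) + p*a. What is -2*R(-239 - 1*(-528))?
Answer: -833272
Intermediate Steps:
n(a, p) = -3 + a + a*p (n(a, p) = ((-2 + a) - 1) + a*p = (-3 + a) + a*p = -3 + a + a*p)
B(j) = 2 + j**2 + j*(-3 + 4*j) (B(j) = (j**2 + (-3 + j + j*3)*j) + 2 = (j**2 + (-3 + j + 3*j)*j) + 2 = (j**2 + (-3 + 4*j)*j) + 2 = (j**2 + j*(-3 + 4*j)) + 2 = 2 + j**2 + j*(-3 + 4*j))
R(A) = -102 - 3*A + 5*A**2 (R(A) = -2 + ((2 - 3*A + 5*A**2) - 6*17) = -2 + ((2 - 3*A + 5*A**2) - 102) = -2 + (-100 - 3*A + 5*A**2) = -102 - 3*A + 5*A**2)
-2*R(-239 - 1*(-528)) = -2*(-102 - 3*(-239 - 1*(-528)) + 5*(-239 - 1*(-528))**2) = -2*(-102 - 3*(-239 + 528) + 5*(-239 + 528)**2) = -2*(-102 - 3*289 + 5*289**2) = -2*(-102 - 867 + 5*83521) = -2*(-102 - 867 + 417605) = -2*416636 = -833272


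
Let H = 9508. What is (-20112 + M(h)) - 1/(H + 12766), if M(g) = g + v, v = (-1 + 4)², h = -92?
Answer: -449823431/22274 ≈ -20195.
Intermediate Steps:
v = 9 (v = 3² = 9)
M(g) = 9 + g (M(g) = g + 9 = 9 + g)
(-20112 + M(h)) - 1/(H + 12766) = (-20112 + (9 - 92)) - 1/(9508 + 12766) = (-20112 - 83) - 1/22274 = -20195 - 1*1/22274 = -20195 - 1/22274 = -449823431/22274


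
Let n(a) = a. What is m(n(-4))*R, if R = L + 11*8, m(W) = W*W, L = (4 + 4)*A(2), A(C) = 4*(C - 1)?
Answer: 1920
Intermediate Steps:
A(C) = -4 + 4*C (A(C) = 4*(-1 + C) = -4 + 4*C)
L = 32 (L = (4 + 4)*(-4 + 4*2) = 8*(-4 + 8) = 8*4 = 32)
m(W) = W**2
R = 120 (R = 32 + 11*8 = 32 + 88 = 120)
m(n(-4))*R = (-4)**2*120 = 16*120 = 1920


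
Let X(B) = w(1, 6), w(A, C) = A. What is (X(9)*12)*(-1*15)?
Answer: -180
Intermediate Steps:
X(B) = 1
(X(9)*12)*(-1*15) = (1*12)*(-1*15) = 12*(-15) = -180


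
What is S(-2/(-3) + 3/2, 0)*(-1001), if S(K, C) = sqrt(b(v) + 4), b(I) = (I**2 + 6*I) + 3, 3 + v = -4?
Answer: -1001*sqrt(14) ≈ -3745.4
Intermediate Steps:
v = -7 (v = -3 - 4 = -7)
b(I) = 3 + I**2 + 6*I
S(K, C) = sqrt(14) (S(K, C) = sqrt((3 + (-7)**2 + 6*(-7)) + 4) = sqrt((3 + 49 - 42) + 4) = sqrt(10 + 4) = sqrt(14))
S(-2/(-3) + 3/2, 0)*(-1001) = sqrt(14)*(-1001) = -1001*sqrt(14)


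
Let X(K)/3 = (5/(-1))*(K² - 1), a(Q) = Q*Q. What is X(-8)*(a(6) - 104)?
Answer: 64260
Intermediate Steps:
a(Q) = Q²
X(K) = 15 - 15*K² (X(K) = 3*((5/(-1))*(K² - 1)) = 3*((5*(-1))*(-1 + K²)) = 3*(-5*(-1 + K²)) = 3*(5 - 5*K²) = 15 - 15*K²)
X(-8)*(a(6) - 104) = (15 - 15*(-8)²)*(6² - 104) = (15 - 15*64)*(36 - 104) = (15 - 960)*(-68) = -945*(-68) = 64260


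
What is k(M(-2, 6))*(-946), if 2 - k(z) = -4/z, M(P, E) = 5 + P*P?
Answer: -20812/9 ≈ -2312.4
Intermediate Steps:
M(P, E) = 5 + P²
k(z) = 2 + 4/z (k(z) = 2 - (-4)/z = 2 + 4/z)
k(M(-2, 6))*(-946) = (2 + 4/(5 + (-2)²))*(-946) = (2 + 4/(5 + 4))*(-946) = (2 + 4/9)*(-946) = (22/9)*(-946) = -20812/9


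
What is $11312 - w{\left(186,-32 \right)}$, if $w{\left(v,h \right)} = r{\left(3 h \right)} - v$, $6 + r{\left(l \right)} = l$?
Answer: $11600$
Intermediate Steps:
$r{\left(l \right)} = -6 + l$
$w{\left(v,h \right)} = -6 - v + 3 h$ ($w{\left(v,h \right)} = \left(-6 + 3 h\right) - v = -6 - v + 3 h$)
$11312 - w{\left(186,-32 \right)} = 11312 - \left(-6 - 186 + 3 \left(-32\right)\right) = 11312 - \left(-6 - 186 - 96\right) = 11312 - -288 = 11312 + 288 = 11600$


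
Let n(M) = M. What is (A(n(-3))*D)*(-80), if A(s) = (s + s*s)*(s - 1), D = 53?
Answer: 101760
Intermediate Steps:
A(s) = (-1 + s)*(s + s²) (A(s) = (s + s²)*(-1 + s) = (-1 + s)*(s + s²))
(A(n(-3))*D)*(-80) = (((-3)³ - 1*(-3))*53)*(-80) = ((-27 + 3)*53)*(-80) = -24*53*(-80) = -1272*(-80) = 101760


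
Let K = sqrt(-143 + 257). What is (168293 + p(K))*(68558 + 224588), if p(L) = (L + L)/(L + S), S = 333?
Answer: 260239061146222/5275 + 9296916*sqrt(114)/5275 ≈ 4.9334e+10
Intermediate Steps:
K = sqrt(114) ≈ 10.677
p(L) = 2*L/(333 + L) (p(L) = (L + L)/(L + 333) = (2*L)/(333 + L) = 2*L/(333 + L))
(168293 + p(K))*(68558 + 224588) = (168293 + 2*sqrt(114)/(333 + sqrt(114)))*(68558 + 224588) = (168293 + 2*sqrt(114)/(333 + sqrt(114)))*293146 = 49334419778 + 586292*sqrt(114)/(333 + sqrt(114))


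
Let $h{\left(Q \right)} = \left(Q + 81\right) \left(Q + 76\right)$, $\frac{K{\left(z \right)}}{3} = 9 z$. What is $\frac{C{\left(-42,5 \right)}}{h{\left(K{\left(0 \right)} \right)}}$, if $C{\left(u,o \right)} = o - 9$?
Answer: $- \frac{1}{1539} \approx -0.00064977$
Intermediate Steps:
$C{\left(u,o \right)} = -9 + o$ ($C{\left(u,o \right)} = o - 9 = -9 + o$)
$K{\left(z \right)} = 27 z$ ($K{\left(z \right)} = 3 \cdot 9 z = 27 z$)
$h{\left(Q \right)} = \left(76 + Q\right) \left(81 + Q\right)$ ($h{\left(Q \right)} = \left(81 + Q\right) \left(76 + Q\right) = \left(76 + Q\right) \left(81 + Q\right)$)
$\frac{C{\left(-42,5 \right)}}{h{\left(K{\left(0 \right)} \right)}} = \frac{-9 + 5}{6156 + \left(27 \cdot 0\right)^{2} + 157 \cdot 27 \cdot 0} = - \frac{4}{6156 + 0^{2} + 157 \cdot 0} = - \frac{4}{6156 + 0 + 0} = - \frac{4}{6156} = \left(-4\right) \frac{1}{6156} = - \frac{1}{1539}$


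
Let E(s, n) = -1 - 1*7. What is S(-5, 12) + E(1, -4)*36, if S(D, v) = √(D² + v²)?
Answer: -275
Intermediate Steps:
E(s, n) = -8 (E(s, n) = -1 - 7 = -8)
S(-5, 12) + E(1, -4)*36 = √((-5)² + 12²) - 8*36 = √(25 + 144) - 288 = √169 - 288 = 13 - 288 = -275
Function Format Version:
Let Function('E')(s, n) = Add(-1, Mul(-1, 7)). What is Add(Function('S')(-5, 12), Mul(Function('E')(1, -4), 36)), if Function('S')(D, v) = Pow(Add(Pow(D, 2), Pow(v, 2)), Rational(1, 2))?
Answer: -275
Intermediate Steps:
Function('E')(s, n) = -8 (Function('E')(s, n) = Add(-1, -7) = -8)
Add(Function('S')(-5, 12), Mul(Function('E')(1, -4), 36)) = Add(Pow(Add(Pow(-5, 2), Pow(12, 2)), Rational(1, 2)), Mul(-8, 36)) = Add(Pow(Add(25, 144), Rational(1, 2)), -288) = Add(Pow(169, Rational(1, 2)), -288) = Add(13, -288) = -275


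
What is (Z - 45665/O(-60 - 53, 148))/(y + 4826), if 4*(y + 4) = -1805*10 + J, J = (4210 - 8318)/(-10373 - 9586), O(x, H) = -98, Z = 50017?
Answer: 98743779429/605477075 ≈ 163.08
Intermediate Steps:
J = 4108/19959 (J = -4108/(-19959) = -4108*(-1/19959) = 4108/19959 ≈ 0.20582)
y = -180287593/39918 (y = -4 + (-1805*10 + 4108/19959)/4 = -4 + (-18050 + 4108/19959)/4 = -4 + (¼)*(-360255842/19959) = -4 - 180127921/39918 = -180287593/39918 ≈ -4516.4)
(Z - 45665/O(-60 - 53, 148))/(y + 4826) = (50017 - 45665/(-98))/(-180287593/39918 + 4826) = (50017 - 45665*(-1/98))/(12356675/39918) = (50017 + 45665/98)*(39918/12356675) = (4947331/98)*(39918/12356675) = 98743779429/605477075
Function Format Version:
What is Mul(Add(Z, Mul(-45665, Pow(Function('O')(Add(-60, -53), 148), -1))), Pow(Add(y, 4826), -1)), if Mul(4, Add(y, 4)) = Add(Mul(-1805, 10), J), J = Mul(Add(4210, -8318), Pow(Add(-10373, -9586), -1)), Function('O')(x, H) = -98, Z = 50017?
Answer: Rational(98743779429, 605477075) ≈ 163.08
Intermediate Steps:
J = Rational(4108, 19959) (J = Mul(-4108, Pow(-19959, -1)) = Mul(-4108, Rational(-1, 19959)) = Rational(4108, 19959) ≈ 0.20582)
y = Rational(-180287593, 39918) (y = Add(-4, Mul(Rational(1, 4), Add(Mul(-1805, 10), Rational(4108, 19959)))) = Add(-4, Mul(Rational(1, 4), Add(-18050, Rational(4108, 19959)))) = Add(-4, Mul(Rational(1, 4), Rational(-360255842, 19959))) = Add(-4, Rational(-180127921, 39918)) = Rational(-180287593, 39918) ≈ -4516.4)
Mul(Add(Z, Mul(-45665, Pow(Function('O')(Add(-60, -53), 148), -1))), Pow(Add(y, 4826), -1)) = Mul(Add(50017, Mul(-45665, Pow(-98, -1))), Pow(Add(Rational(-180287593, 39918), 4826), -1)) = Mul(Add(50017, Mul(-45665, Rational(-1, 98))), Pow(Rational(12356675, 39918), -1)) = Mul(Add(50017, Rational(45665, 98)), Rational(39918, 12356675)) = Mul(Rational(4947331, 98), Rational(39918, 12356675)) = Rational(98743779429, 605477075)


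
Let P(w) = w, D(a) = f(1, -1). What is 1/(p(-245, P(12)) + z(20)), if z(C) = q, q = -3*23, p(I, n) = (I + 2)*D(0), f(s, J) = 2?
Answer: -1/555 ≈ -0.0018018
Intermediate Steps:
D(a) = 2
p(I, n) = 4 + 2*I (p(I, n) = (I + 2)*2 = (2 + I)*2 = 4 + 2*I)
q = -69
z(C) = -69
1/(p(-245, P(12)) + z(20)) = 1/((4 + 2*(-245)) - 69) = 1/((4 - 490) - 69) = 1/(-486 - 69) = 1/(-555) = -1/555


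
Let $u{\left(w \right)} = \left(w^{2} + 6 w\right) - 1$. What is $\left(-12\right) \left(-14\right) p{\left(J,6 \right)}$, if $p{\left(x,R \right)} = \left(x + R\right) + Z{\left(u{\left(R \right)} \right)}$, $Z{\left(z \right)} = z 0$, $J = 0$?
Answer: $1008$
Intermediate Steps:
$u{\left(w \right)} = -1 + w^{2} + 6 w$
$Z{\left(z \right)} = 0$
$p{\left(x,R \right)} = R + x$ ($p{\left(x,R \right)} = \left(x + R\right) + 0 = \left(R + x\right) + 0 = R + x$)
$\left(-12\right) \left(-14\right) p{\left(J,6 \right)} = \left(-12\right) \left(-14\right) \left(6 + 0\right) = 168 \cdot 6 = 1008$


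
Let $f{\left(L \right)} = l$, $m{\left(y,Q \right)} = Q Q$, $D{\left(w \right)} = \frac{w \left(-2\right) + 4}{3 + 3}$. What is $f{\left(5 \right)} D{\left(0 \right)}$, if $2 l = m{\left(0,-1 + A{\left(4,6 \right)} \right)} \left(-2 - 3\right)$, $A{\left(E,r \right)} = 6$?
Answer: $- \frac{125}{3} \approx -41.667$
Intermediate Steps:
$D{\left(w \right)} = \frac{2}{3} - \frac{w}{3}$ ($D{\left(w \right)} = \frac{- 2 w + 4}{6} = \left(4 - 2 w\right) \frac{1}{6} = \frac{2}{3} - \frac{w}{3}$)
$m{\left(y,Q \right)} = Q^{2}$
$l = - \frac{125}{2}$ ($l = \frac{\left(-1 + 6\right)^{2} \left(-2 - 3\right)}{2} = \frac{5^{2} \left(-5\right)}{2} = \frac{25 \left(-5\right)}{2} = \frac{1}{2} \left(-125\right) = - \frac{125}{2} \approx -62.5$)
$f{\left(L \right)} = - \frac{125}{2}$
$f{\left(5 \right)} D{\left(0 \right)} = - \frac{125 \left(\frac{2}{3} - 0\right)}{2} = - \frac{125 \left(\frac{2}{3} + 0\right)}{2} = \left(- \frac{125}{2}\right) \frac{2}{3} = - \frac{125}{3}$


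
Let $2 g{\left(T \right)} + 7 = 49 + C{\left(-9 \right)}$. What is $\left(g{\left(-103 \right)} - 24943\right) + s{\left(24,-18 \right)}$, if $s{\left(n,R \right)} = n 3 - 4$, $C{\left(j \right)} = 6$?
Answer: $-24851$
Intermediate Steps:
$s{\left(n,R \right)} = -4 + 3 n$ ($s{\left(n,R \right)} = 3 n - 4 = -4 + 3 n$)
$g{\left(T \right)} = 24$ ($g{\left(T \right)} = - \frac{7}{2} + \frac{49 + 6}{2} = - \frac{7}{2} + \frac{1}{2} \cdot 55 = - \frac{7}{2} + \frac{55}{2} = 24$)
$\left(g{\left(-103 \right)} - 24943\right) + s{\left(24,-18 \right)} = \left(24 - 24943\right) + \left(-4 + 3 \cdot 24\right) = -24919 + \left(-4 + 72\right) = -24919 + 68 = -24851$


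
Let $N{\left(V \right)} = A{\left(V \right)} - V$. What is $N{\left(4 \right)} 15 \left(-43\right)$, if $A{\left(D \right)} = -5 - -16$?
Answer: $-4515$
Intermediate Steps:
$A{\left(D \right)} = 11$ ($A{\left(D \right)} = -5 + 16 = 11$)
$N{\left(V \right)} = 11 - V$
$N{\left(4 \right)} 15 \left(-43\right) = \left(11 - 4\right) 15 \left(-43\right) = 7 \cdot 15 \left(-43\right) = 105 \left(-43\right) = -4515$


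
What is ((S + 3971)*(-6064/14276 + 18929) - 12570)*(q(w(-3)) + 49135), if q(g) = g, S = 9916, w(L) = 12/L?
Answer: 46090109963383515/3569 ≈ 1.2914e+13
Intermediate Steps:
((S + 3971)*(-6064/14276 + 18929) - 12570)*(q(w(-3)) + 49135) = ((9916 + 3971)*(-6064/14276 + 18929) - 12570)*(12/(-3) + 49135) = (13887*(-6064*1/14276 + 18929) - 12570)*(12*(-1/3) + 49135) = (13887*(-1516/3569 + 18929) - 12570)*(-4 + 49135) = (13887*(67556085/3569) - 12570)*49131 = (938151352395/3569 - 12570)*49131 = (938106490065/3569)*49131 = 46090109963383515/3569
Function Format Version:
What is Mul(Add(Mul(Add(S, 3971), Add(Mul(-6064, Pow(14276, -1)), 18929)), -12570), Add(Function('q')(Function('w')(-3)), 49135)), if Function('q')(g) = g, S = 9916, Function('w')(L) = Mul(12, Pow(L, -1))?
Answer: Rational(46090109963383515, 3569) ≈ 1.2914e+13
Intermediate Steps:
Mul(Add(Mul(Add(S, 3971), Add(Mul(-6064, Pow(14276, -1)), 18929)), -12570), Add(Function('q')(Function('w')(-3)), 49135)) = Mul(Add(Mul(Add(9916, 3971), Add(Mul(-6064, Pow(14276, -1)), 18929)), -12570), Add(Mul(12, Pow(-3, -1)), 49135)) = Mul(Add(Mul(13887, Add(Mul(-6064, Rational(1, 14276)), 18929)), -12570), Add(Mul(12, Rational(-1, 3)), 49135)) = Mul(Add(Mul(13887, Add(Rational(-1516, 3569), 18929)), -12570), Add(-4, 49135)) = Mul(Add(Mul(13887, Rational(67556085, 3569)), -12570), 49131) = Mul(Add(Rational(938151352395, 3569), -12570), 49131) = Mul(Rational(938106490065, 3569), 49131) = Rational(46090109963383515, 3569)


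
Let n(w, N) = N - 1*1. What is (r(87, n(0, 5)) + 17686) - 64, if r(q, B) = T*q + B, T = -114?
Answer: 7708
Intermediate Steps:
n(w, N) = -1 + N (n(w, N) = N - 1 = -1 + N)
r(q, B) = B - 114*q (r(q, B) = -114*q + B = B - 114*q)
(r(87, n(0, 5)) + 17686) - 64 = (((-1 + 5) - 114*87) + 17686) - 64 = ((4 - 9918) + 17686) - 64 = (-9914 + 17686) - 64 = 7772 - 64 = 7708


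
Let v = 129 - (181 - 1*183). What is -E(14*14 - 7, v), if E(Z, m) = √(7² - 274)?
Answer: -15*I ≈ -15.0*I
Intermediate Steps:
v = 131 (v = 129 - (181 - 183) = 129 - 1*(-2) = 129 + 2 = 131)
E(Z, m) = 15*I (E(Z, m) = √(49 - 274) = √(-225) = 15*I)
-E(14*14 - 7, v) = -15*I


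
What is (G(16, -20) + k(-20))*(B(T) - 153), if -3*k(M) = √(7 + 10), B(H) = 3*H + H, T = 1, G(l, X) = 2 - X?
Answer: -3278 + 149*√17/3 ≈ -3073.2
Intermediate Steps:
B(H) = 4*H
k(M) = -√17/3 (k(M) = -√(7 + 10)/3 = -√17/3)
(G(16, -20) + k(-20))*(B(T) - 153) = ((2 - 1*(-20)) - √17/3)*(4*1 - 153) = ((2 + 20) - √17/3)*(4 - 153) = (22 - √17/3)*(-149) = -3278 + 149*√17/3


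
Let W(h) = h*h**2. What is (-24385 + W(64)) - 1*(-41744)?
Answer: 279503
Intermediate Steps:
W(h) = h**3
(-24385 + W(64)) - 1*(-41744) = (-24385 + 64**3) - 1*(-41744) = (-24385 + 262144) + 41744 = 237759 + 41744 = 279503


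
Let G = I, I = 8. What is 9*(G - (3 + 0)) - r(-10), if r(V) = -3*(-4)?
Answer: 33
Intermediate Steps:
r(V) = 12
G = 8
9*(G - (3 + 0)) - r(-10) = 9*(8 - (3 + 0)) - 1*12 = 9*(8 - 1*3) - 12 = 9*(8 - 3) - 12 = 9*5 - 12 = 45 - 12 = 33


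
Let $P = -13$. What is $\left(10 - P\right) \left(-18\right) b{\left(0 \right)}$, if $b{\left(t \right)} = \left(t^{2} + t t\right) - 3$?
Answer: $1242$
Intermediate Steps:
$b{\left(t \right)} = -3 + 2 t^{2}$ ($b{\left(t \right)} = \left(t^{2} + t^{2}\right) - 3 = 2 t^{2} - 3 = -3 + 2 t^{2}$)
$\left(10 - P\right) \left(-18\right) b{\left(0 \right)} = \left(10 - -13\right) \left(-18\right) \left(-3 + 2 \cdot 0^{2}\right) = \left(10 + 13\right) \left(-18\right) \left(-3 + 2 \cdot 0\right) = 23 \left(-18\right) \left(-3 + 0\right) = \left(-414\right) \left(-3\right) = 1242$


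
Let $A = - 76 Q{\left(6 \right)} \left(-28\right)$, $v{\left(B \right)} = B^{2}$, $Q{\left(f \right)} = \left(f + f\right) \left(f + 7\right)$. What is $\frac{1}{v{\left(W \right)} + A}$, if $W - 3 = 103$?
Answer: $\frac{1}{343204} \approx 2.9137 \cdot 10^{-6}$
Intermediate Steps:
$W = 106$ ($W = 3 + 103 = 106$)
$Q{\left(f \right)} = 2 f \left(7 + f\right)$
$A = 331968$ ($A = - 76 \cdot 2 \cdot 6 \left(7 + 6\right) \left(-28\right) = - 76 \cdot 2 \cdot 6 \cdot 13 \left(-28\right) = \left(-76\right) 156 \left(-28\right) = \left(-11856\right) \left(-28\right) = 331968$)
$\frac{1}{v{\left(W \right)} + A} = \frac{1}{106^{2} + 331968} = \frac{1}{11236 + 331968} = \frac{1}{343204}$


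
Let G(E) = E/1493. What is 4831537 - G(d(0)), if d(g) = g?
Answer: 4831537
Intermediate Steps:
G(E) = E/1493 (G(E) = E*(1/1493) = E/1493)
4831537 - G(d(0)) = 4831537 - 0/1493 = 4831537 - 1*0 = 4831537 + 0 = 4831537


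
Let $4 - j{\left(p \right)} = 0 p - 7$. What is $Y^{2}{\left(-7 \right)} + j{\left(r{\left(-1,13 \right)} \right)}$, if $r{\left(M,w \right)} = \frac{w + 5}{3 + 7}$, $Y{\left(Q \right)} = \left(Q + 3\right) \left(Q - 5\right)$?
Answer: $2315$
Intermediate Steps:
$Y{\left(Q \right)} = \left(-5 + Q\right) \left(3 + Q\right)$ ($Y{\left(Q \right)} = \left(3 + Q\right) \left(-5 + Q\right) = \left(-5 + Q\right) \left(3 + Q\right)$)
$r{\left(M,w \right)} = \frac{1}{2} + \frac{w}{10}$ ($r{\left(M,w \right)} = \frac{5 + w}{10} = \left(5 + w\right) \frac{1}{10} = \frac{1}{2} + \frac{w}{10}$)
$j{\left(p \right)} = 11$ ($j{\left(p \right)} = 4 - \left(0 p - 7\right) = 4 - \left(0 - 7\right) = 4 - -7 = 4 + 7 = 11$)
$Y^{2}{\left(-7 \right)} + j{\left(r{\left(-1,13 \right)} \right)} = \left(-15 + \left(-7\right)^{2} - -14\right)^{2} + 11 = \left(-15 + 49 + 14\right)^{2} + 11 = 48^{2} + 11 = 2304 + 11 = 2315$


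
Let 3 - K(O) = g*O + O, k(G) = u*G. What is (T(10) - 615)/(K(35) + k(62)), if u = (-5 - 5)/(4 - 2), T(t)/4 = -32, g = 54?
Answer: 743/2232 ≈ 0.33289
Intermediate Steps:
T(t) = -128 (T(t) = 4*(-32) = -128)
u = -5 (u = -10/2 = -10*½ = -5)
k(G) = -5*G
K(O) = 3 - 55*O (K(O) = 3 - (54*O + O) = 3 - 55*O)
(T(10) - 615)/(K(35) + k(62)) = (-128 - 615)/((3 - 55*35) - 5*62) = -743/((3 - 1925) - 310) = -743/(-1922 - 310) = -743/(-2232) = -743*(-1/2232) = 743/2232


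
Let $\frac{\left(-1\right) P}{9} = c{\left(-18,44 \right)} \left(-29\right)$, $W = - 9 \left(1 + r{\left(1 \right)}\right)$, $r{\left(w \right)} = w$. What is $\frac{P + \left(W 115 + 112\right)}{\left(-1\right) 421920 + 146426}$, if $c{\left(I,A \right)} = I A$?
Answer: $\frac{104335}{137747} \approx 0.75744$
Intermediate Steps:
$c{\left(I,A \right)} = A I$
$W = -18$ ($W = - 9 \left(1 + 1\right) = \left(-9\right) 2 = -18$)
$P = -206712$ ($P = - 9 \cdot 44 \left(-18\right) \left(-29\right) = - 9 \left(\left(-792\right) \left(-29\right)\right) = \left(-9\right) 22968 = -206712$)
$\frac{P + \left(W 115 + 112\right)}{\left(-1\right) 421920 + 146426} = \frac{-206712 + \left(\left(-18\right) 115 + 112\right)}{\left(-1\right) 421920 + 146426} = \frac{-206712 + \left(-2070 + 112\right)}{-421920 + 146426} = \frac{-206712 - 1958}{-275494} = \left(-208670\right) \left(- \frac{1}{275494}\right) = \frac{104335}{137747}$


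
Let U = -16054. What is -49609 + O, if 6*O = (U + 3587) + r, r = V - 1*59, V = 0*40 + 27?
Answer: -310153/6 ≈ -51692.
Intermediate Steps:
V = 27 (V = 0 + 27 = 27)
r = -32 (r = 27 - 1*59 = 27 - 59 = -32)
O = -12499/6 (O = ((-16054 + 3587) - 32)/6 = (-12467 - 32)/6 = (1/6)*(-12499) = -12499/6 ≈ -2083.2)
-49609 + O = -49609 - 12499/6 = -310153/6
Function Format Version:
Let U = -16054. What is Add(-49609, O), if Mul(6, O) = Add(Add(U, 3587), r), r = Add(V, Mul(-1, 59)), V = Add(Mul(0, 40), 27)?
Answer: Rational(-310153, 6) ≈ -51692.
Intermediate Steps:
V = 27 (V = Add(0, 27) = 27)
r = -32 (r = Add(27, Mul(-1, 59)) = Add(27, -59) = -32)
O = Rational(-12499, 6) (O = Mul(Rational(1, 6), Add(Add(-16054, 3587), -32)) = Mul(Rational(1, 6), Add(-12467, -32)) = Mul(Rational(1, 6), -12499) = Rational(-12499, 6) ≈ -2083.2)
Add(-49609, O) = Add(-49609, Rational(-12499, 6)) = Rational(-310153, 6)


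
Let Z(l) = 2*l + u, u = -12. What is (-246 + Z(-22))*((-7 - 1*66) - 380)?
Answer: 136806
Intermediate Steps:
Z(l) = -12 + 2*l (Z(l) = 2*l - 12 = -12 + 2*l)
(-246 + Z(-22))*((-7 - 1*66) - 380) = (-246 + (-12 + 2*(-22)))*((-7 - 1*66) - 380) = (-246 + (-12 - 44))*((-7 - 66) - 380) = (-246 - 56)*(-73 - 380) = -302*(-453) = 136806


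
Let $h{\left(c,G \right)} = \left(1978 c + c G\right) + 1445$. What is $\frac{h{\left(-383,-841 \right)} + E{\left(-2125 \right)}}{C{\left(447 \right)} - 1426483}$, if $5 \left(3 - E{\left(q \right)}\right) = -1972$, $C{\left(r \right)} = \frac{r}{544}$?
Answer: $\frac{1179469792}{3880031525} \approx 0.30398$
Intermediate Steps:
$C{\left(r \right)} = \frac{r}{544}$ ($C{\left(r \right)} = r \frac{1}{544} = \frac{r}{544}$)
$E{\left(q \right)} = \frac{1987}{5}$ ($E{\left(q \right)} = 3 - - \frac{1972}{5} = 3 + \frac{1972}{5} = \frac{1987}{5}$)
$h{\left(c,G \right)} = 1445 + 1978 c + G c$ ($h{\left(c,G \right)} = \left(1978 c + G c\right) + 1445 = 1445 + 1978 c + G c$)
$\frac{h{\left(-383,-841 \right)} + E{\left(-2125 \right)}}{C{\left(447 \right)} - 1426483} = \frac{\left(1445 + 1978 \left(-383\right) - -322103\right) + \frac{1987}{5}}{\frac{1}{544} \cdot 447 - 1426483} = \frac{\left(1445 - 757574 + 322103\right) + \frac{1987}{5}}{\frac{447}{544} - 1426483} = \frac{-434026 + \frac{1987}{5}}{- \frac{776006305}{544}} = \left(- \frac{2168143}{5}\right) \left(- \frac{544}{776006305}\right) = \frac{1179469792}{3880031525}$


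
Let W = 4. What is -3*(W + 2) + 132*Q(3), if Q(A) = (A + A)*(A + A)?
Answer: 4734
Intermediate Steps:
Q(A) = 4*A² (Q(A) = (2*A)*(2*A) = 4*A²)
-3*(W + 2) + 132*Q(3) = -3*(4 + 2) + 132*(4*3²) = -3*6 + 132*(4*9) = -18 + 132*36 = -18 + 4752 = 4734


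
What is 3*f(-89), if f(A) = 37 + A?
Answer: -156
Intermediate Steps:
3*f(-89) = 3*(37 - 89) = 3*(-52) = -156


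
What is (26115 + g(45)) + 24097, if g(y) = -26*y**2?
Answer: -2438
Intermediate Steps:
(26115 + g(45)) + 24097 = (26115 - 26*45**2) + 24097 = (26115 - 26*2025) + 24097 = (26115 - 52650) + 24097 = -26535 + 24097 = -2438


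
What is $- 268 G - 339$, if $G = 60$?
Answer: $-16419$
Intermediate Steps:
$- 268 G - 339 = \left(-268\right) 60 - 339 = -16080 - 339 = -16419$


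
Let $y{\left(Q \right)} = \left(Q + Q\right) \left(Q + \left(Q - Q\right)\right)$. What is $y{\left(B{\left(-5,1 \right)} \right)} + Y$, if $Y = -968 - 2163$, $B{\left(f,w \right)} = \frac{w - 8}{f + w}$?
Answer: $- \frac{24999}{8} \approx -3124.9$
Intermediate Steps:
$B{\left(f,w \right)} = \frac{-8 + w}{f + w}$
$y{\left(Q \right)} = 2 Q^{2}$ ($y{\left(Q \right)} = 2 Q \left(Q + 0\right) = 2 Q Q = 2 Q^{2}$)
$Y = -3131$ ($Y = -968 - 2163 = -3131$)
$y{\left(B{\left(-5,1 \right)} \right)} + Y = 2 \left(\frac{-8 + 1}{-5 + 1}\right)^{2} - 3131 = 2 \left(\frac{1}{-4} \left(-7\right)\right)^{2} - 3131 = 2 \left(\left(- \frac{1}{4}\right) \left(-7\right)\right)^{2} - 3131 = 2 \left(\frac{7}{4}\right)^{2} - 3131 = 2 \cdot \frac{49}{16} - 3131 = \frac{49}{8} - 3131 = - \frac{24999}{8}$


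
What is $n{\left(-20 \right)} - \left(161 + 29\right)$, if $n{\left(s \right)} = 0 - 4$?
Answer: $-194$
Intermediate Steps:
$n{\left(s \right)} = -4$
$n{\left(-20 \right)} - \left(161 + 29\right) = -4 - \left(161 + 29\right) = -4 - 190 = -194$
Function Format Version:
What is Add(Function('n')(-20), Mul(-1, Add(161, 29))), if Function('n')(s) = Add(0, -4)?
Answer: -194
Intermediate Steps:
Function('n')(s) = -4
Add(Function('n')(-20), Mul(-1, Add(161, 29))) = Add(-4, Mul(-1, Add(161, 29))) = Add(-4, Mul(-1, 190)) = Add(-4, -190) = -194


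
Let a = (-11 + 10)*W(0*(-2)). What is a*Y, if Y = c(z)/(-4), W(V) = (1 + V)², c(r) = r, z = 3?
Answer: ¾ ≈ 0.75000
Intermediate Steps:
Y = -¾ (Y = 3/(-4) = -¼*3 = -¾ ≈ -0.75000)
a = -1 (a = (-11 + 10)*(1 + 0*(-2))² = -(1 + 0)² = -1*1² = -1*1 = -1)
a*Y = -1*(-¾) = ¾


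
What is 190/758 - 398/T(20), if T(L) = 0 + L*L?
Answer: -56421/75800 ≈ -0.74434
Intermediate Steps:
T(L) = L² (T(L) = 0 + L² = L²)
190/758 - 398/T(20) = 190/758 - 398/(20²) = 190*(1/758) - 398/400 = 95/379 - 398*1/400 = 95/379 - 199/200 = -56421/75800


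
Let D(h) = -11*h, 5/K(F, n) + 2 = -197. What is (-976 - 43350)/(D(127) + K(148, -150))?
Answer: 4410437/139004 ≈ 31.729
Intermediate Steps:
K(F, n) = -5/199 (K(F, n) = 5/(-2 - 197) = 5/(-199) = 5*(-1/199) = -5/199)
(-976 - 43350)/(D(127) + K(148, -150)) = (-976 - 43350)/(-11*127 - 5/199) = -44326/(-1397 - 5/199) = -44326/(-278008/199) = -44326*(-199/278008) = 4410437/139004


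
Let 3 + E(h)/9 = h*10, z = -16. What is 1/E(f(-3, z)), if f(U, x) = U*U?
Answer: 1/783 ≈ 0.0012771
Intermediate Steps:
f(U, x) = U**2
E(h) = -27 + 90*h (E(h) = -27 + 9*(h*10) = -27 + 9*(10*h) = -27 + 90*h)
1/E(f(-3, z)) = 1/(-27 + 90*(-3)**2) = 1/(-27 + 90*9) = 1/(-27 + 810) = 1/783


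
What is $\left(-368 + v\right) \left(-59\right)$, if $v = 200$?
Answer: $9912$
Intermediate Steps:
$\left(-368 + v\right) \left(-59\right) = \left(-368 + 200\right) \left(-59\right) = \left(-168\right) \left(-59\right) = 9912$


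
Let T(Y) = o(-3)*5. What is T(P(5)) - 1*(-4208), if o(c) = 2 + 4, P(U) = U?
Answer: 4238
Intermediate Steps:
o(c) = 6
T(Y) = 30 (T(Y) = 6*5 = 30)
T(P(5)) - 1*(-4208) = 30 - 1*(-4208) = 30 + 4208 = 4238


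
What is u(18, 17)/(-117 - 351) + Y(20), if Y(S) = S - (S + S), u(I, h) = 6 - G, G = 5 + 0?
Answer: -9361/468 ≈ -20.002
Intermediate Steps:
G = 5
u(I, h) = 1 (u(I, h) = 6 - 1*5 = 6 - 5 = 1)
Y(S) = -S (Y(S) = S - 2*S = -S)
u(18, 17)/(-117 - 351) + Y(20) = 1/(-117 - 351) - 1*20 = 1/(-468) - 20 = -1/468*1 - 20 = -1/468 - 20 = -9361/468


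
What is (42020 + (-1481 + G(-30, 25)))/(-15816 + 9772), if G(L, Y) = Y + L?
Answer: -20267/3022 ≈ -6.7065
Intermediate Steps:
G(L, Y) = L + Y
(42020 + (-1481 + G(-30, 25)))/(-15816 + 9772) = (42020 + (-1481 + (-30 + 25)))/(-15816 + 9772) = (42020 + (-1481 - 5))/(-6044) = (42020 - 1486)*(-1/6044) = 40534*(-1/6044) = -20267/3022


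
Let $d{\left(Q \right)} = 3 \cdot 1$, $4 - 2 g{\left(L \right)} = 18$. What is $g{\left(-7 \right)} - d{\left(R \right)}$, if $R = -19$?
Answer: $-10$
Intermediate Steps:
$g{\left(L \right)} = -7$ ($g{\left(L \right)} = 2 - 9 = -7$)
$d{\left(Q \right)} = 3$
$g{\left(-7 \right)} - d{\left(R \right)} = -7 - 3 = -10$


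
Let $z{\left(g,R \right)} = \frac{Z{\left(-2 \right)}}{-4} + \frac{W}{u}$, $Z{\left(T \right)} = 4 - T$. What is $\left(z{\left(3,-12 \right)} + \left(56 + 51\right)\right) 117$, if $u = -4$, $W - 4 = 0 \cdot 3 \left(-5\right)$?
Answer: $\frac{24453}{2} \approx 12227.0$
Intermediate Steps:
$W = 4$ ($W = 4 + 0 \cdot 3 \left(-5\right) = 4 + 0 \left(-5\right) = 4 + 0 = 4$)
$z{\left(g,R \right)} = - \frac{5}{2}$ ($z{\left(g,R \right)} = \frac{4 - -2}{-4} + \frac{4}{-4} = \left(4 + 2\right) \left(- \frac{1}{4}\right) + 4 \left(- \frac{1}{4}\right) = 6 \left(- \frac{1}{4}\right) - 1 = - \frac{3}{2} - 1 = - \frac{5}{2}$)
$\left(z{\left(3,-12 \right)} + \left(56 + 51\right)\right) 117 = \left(- \frac{5}{2} + \left(56 + 51\right)\right) 117 = \left(- \frac{5}{2} + 107\right) 117 = \frac{209}{2} \cdot 117 = \frac{24453}{2}$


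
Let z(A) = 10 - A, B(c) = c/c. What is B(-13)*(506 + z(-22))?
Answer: 538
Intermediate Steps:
B(c) = 1
B(-13)*(506 + z(-22)) = 1*(506 + (10 - 1*(-22))) = 1*(506 + (10 + 22)) = 1*(506 + 32) = 1*538 = 538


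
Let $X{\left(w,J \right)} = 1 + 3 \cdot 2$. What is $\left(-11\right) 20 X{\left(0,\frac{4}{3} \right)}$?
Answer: $-1540$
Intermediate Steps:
$X{\left(w,J \right)} = 7$ ($X{\left(w,J \right)} = 1 + 6 = 7$)
$\left(-11\right) 20 X{\left(0,\frac{4}{3} \right)} = \left(-11\right) 20 \cdot 7 = \left(-220\right) 7 = -1540$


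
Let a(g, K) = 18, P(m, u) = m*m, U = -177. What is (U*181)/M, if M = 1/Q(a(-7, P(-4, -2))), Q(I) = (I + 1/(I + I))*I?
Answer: -20792013/2 ≈ -1.0396e+7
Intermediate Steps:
P(m, u) = m²
Q(I) = I*(I + 1/(2*I)) (Q(I) = (I + 1/(2*I))*I = I*(I + 1/(2*I)))
M = 2/649 (M = 1/(½ + 18²) = 1/(½ + 324) = 1/(649/2) = 2/649 ≈ 0.0030817)
(U*181)/M = (-177*181)/(2/649) = -32037*649/2 = -20792013/2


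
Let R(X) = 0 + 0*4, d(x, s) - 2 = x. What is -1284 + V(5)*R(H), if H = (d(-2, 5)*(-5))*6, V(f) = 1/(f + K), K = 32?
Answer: -1284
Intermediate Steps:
d(x, s) = 2 + x
V(f) = 1/(32 + f) (V(f) = 1/(f + 32) = 1/(32 + f))
H = 0 (H = ((2 - 2)*(-5))*6 = (0*(-5))*6 = 0*6 = 0)
R(X) = 0 (R(X) = 0 + 0 = 0)
-1284 + V(5)*R(H) = -1284 + 0/(32 + 5) = -1284 + 0/37 = -1284 + (1/37)*0 = -1284 + 0 = -1284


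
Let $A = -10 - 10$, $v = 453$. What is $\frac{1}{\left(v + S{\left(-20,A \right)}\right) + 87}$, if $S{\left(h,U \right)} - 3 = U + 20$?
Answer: $\frac{1}{543} \approx 0.0018416$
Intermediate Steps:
$A = -20$ ($A = -10 - 10 = -20$)
$S{\left(h,U \right)} = 23 + U$ ($S{\left(h,U \right)} = 3 + \left(U + 20\right) = 3 + \left(20 + U\right) = 23 + U$)
$\frac{1}{\left(v + S{\left(-20,A \right)}\right) + 87} = \frac{1}{\left(453 + \left(23 - 20\right)\right) + 87} = \frac{1}{\left(453 + 3\right) + 87} = \frac{1}{456 + 87} = \frac{1}{543}$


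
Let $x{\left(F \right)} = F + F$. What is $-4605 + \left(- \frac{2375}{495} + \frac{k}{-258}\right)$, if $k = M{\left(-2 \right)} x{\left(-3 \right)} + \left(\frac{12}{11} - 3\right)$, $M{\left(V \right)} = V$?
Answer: $- \frac{39248153}{8514} \approx -4609.8$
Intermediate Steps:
$x{\left(F \right)} = 2 F$
$k = \frac{111}{11}$ ($k = - 2 \cdot 2 \left(-3\right) + \left(\frac{12}{11} - 3\right) = \left(-2\right) \left(-6\right) + \left(12 \cdot \frac{1}{11} - 3\right) = 12 + \left(\frac{12}{11} - 3\right) = 12 - \frac{21}{11} = \frac{111}{11} \approx 10.091$)
$-4605 + \left(- \frac{2375}{495} + \frac{k}{-258}\right) = -4605 + \left(- \frac{2375}{495} + \frac{111}{11 \left(-258\right)}\right) = -4605 + \left(\left(-2375\right) \frac{1}{495} + \frac{111}{11} \left(- \frac{1}{258}\right)\right) = -4605 - \frac{41183}{8514} = - \frac{39248153}{8514}$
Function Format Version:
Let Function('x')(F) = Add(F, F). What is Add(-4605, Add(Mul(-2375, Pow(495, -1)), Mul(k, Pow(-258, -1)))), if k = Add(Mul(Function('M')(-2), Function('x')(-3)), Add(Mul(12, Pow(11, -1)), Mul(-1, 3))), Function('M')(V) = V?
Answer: Rational(-39248153, 8514) ≈ -4609.8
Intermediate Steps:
Function('x')(F) = Mul(2, F)
k = Rational(111, 11) (k = Add(Mul(-2, Mul(2, -3)), Add(Mul(12, Pow(11, -1)), Mul(-1, 3))) = Add(Mul(-2, -6), Add(Mul(12, Rational(1, 11)), -3)) = Add(12, Add(Rational(12, 11), -3)) = Add(12, Rational(-21, 11)) = Rational(111, 11) ≈ 10.091)
Add(-4605, Add(Mul(-2375, Pow(495, -1)), Mul(k, Pow(-258, -1)))) = Add(-4605, Add(Mul(-2375, Pow(495, -1)), Mul(Rational(111, 11), Pow(-258, -1)))) = Add(-4605, Add(Mul(-2375, Rational(1, 495)), Mul(Rational(111, 11), Rational(-1, 258)))) = Add(-4605, Add(Rational(-475, 99), Rational(-37, 946))) = Add(-4605, Rational(-41183, 8514)) = Rational(-39248153, 8514)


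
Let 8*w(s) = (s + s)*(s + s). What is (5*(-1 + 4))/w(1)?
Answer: 30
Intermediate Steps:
w(s) = s²/2 (w(s) = ((s + s)*(s + s))/8 = ((2*s)*(2*s))/8 = (4*s²)/8 = s²/2)
(5*(-1 + 4))/w(1) = (5*(-1 + 4))/(((½)*1²)) = (5*3)/(((½)*1)) = 15/(½) = 2*15 = 30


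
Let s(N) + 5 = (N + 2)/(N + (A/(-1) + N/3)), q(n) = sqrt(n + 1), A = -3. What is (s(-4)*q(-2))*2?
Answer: -58*I/7 ≈ -8.2857*I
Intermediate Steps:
q(n) = sqrt(1 + n)
s(N) = -5 + (2 + N)/(3 + 4*N/3) (s(N) = -5 + (N + 2)/(N + (-3/(-1) + N/3)) = -5 + (2 + N)/(N + (-3*(-1) + N*(1/3))) = -5 + (2 + N)/(N + (3 + N/3)) = -5 + (2 + N)/(3 + 4*N/3))
(s(-4)*q(-2))*2 = (((-39 - 17*(-4))/(9 + 4*(-4)))*sqrt(1 - 2))*2 = (((-39 + 68)/(9 - 16))*sqrt(-1))*2 = ((29/(-7))*I)*2 = ((-1/7*29)*I)*2 = -29*I/7*2 = -58*I/7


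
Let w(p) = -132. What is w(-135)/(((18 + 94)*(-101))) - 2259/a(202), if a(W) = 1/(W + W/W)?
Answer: -1296855723/2828 ≈ -4.5858e+5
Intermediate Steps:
a(W) = 1/(1 + W) (a(W) = 1/(W + 1) = 1/(1 + W))
w(-135)/(((18 + 94)*(-101))) - 2259/a(202) = -132*(-1/(101*(18 + 94))) - 2259/(1/(1 + 202)) = -132/(112*(-101)) - 2259/(1/203) = -132/(-11312) - 2259/1/203 = -132*(-1/11312) - 2259*203 = 33/2828 - 458577 = -1296855723/2828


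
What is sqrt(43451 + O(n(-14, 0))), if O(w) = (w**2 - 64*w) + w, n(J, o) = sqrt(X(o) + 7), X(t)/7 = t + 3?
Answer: 3*sqrt(4831 - 14*sqrt(7)) ≈ 207.72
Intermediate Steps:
X(t) = 21 + 7*t (X(t) = 7*(t + 3) = 7*(3 + t) = 21 + 7*t)
n(J, o) = sqrt(28 + 7*o) (n(J, o) = sqrt((21 + 7*o) + 7) = sqrt(28 + 7*o))
O(w) = w**2 - 63*w
sqrt(43451 + O(n(-14, 0))) = sqrt(43451 + sqrt(28 + 7*0)*(-63 + sqrt(28 + 7*0))) = sqrt(43451 + sqrt(28 + 0)*(-63 + sqrt(28 + 0))) = sqrt(43451 + sqrt(28)*(-63 + sqrt(28))) = sqrt(43451 + (2*sqrt(7))*(-63 + 2*sqrt(7))) = sqrt(43451 + 2*sqrt(7)*(-63 + 2*sqrt(7)))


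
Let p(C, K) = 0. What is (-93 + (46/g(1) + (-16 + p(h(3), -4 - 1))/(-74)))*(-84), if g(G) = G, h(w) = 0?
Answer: 145404/37 ≈ 3929.8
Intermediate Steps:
(-93 + (46/g(1) + (-16 + p(h(3), -4 - 1))/(-74)))*(-84) = (-93 + (46/1 + (-16 + 0)/(-74)))*(-84) = (-93 + (46*1 - 16*(-1/74)))*(-84) = (-93 + (46 + 8/37))*(-84) = (-93 + 1710/37)*(-84) = -1731/37*(-84) = 145404/37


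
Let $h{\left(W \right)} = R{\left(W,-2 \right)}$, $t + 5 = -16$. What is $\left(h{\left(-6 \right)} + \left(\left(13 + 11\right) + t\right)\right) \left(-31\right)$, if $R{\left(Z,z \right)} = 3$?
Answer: $-186$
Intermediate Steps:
$t = -21$ ($t = -5 - 16 = -21$)
$h{\left(W \right)} = 3$
$\left(h{\left(-6 \right)} + \left(\left(13 + 11\right) + t\right)\right) \left(-31\right) = \left(3 + \left(\left(13 + 11\right) - 21\right)\right) \left(-31\right) = \left(3 + \left(24 - 21\right)\right) \left(-31\right) = \left(3 + 3\right) \left(-31\right) = 6 \left(-31\right) = -186$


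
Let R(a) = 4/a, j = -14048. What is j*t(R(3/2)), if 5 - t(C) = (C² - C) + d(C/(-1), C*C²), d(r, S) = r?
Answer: -407392/9 ≈ -45266.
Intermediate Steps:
t(C) = 5 - C² + 2*C (t(C) = 5 - ((C² - C) + C/(-1)) = 5 - ((C² - C) + C*(-1)) = 5 - ((C² - C) - C) = 5 - (C² - 2*C) = 5 + (-C² + 2*C) = 5 - C² + 2*C)
j*t(R(3/2)) = -14048*(5 - (4/((3/2)))² + 2*(4/((3/2)))) = -14048*(5 - (4/((3*(½))))² + 2*(4/((3*(½))))) = -14048*(5 - (4/(3/2))² + 2*(4/(3/2))) = -14048*(5 - (4*(⅔))² + 2*(4*(⅔))) = -14048*(5 - (8/3)² + 2*(8/3)) = -14048*(5 - 1*64/9 + 16/3) = -14048*(5 - 64/9 + 16/3) = -14048*29/9 = -407392/9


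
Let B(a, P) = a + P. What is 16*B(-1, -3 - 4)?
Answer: -128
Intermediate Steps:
B(a, P) = P + a
16*B(-1, -3 - 4) = 16*((-3 - 4) - 1) = 16*(-7 - 1) = 16*(-8) = -128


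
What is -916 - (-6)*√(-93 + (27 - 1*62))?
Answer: -916 + 48*I*√2 ≈ -916.0 + 67.882*I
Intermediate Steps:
-916 - (-6)*√(-93 + (27 - 1*62)) = -916 - (-6)*√(-93 + (27 - 62)) = -916 - (-6)*√(-93 - 35) = -916 - (-6)*√(-128) = -916 - (-6)*8*I*√2 = -916 - (-48)*I*√2 = -916 + 48*I*√2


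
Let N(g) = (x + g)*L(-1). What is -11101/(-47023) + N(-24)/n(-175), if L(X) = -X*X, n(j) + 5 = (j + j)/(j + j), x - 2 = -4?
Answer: -589097/94046 ≈ -6.2639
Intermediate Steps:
x = -2 (x = 2 - 4 = -2)
n(j) = -4 (n(j) = -5 + (j + j)/(j + j) = -5 + (2*j)/((2*j)) = -5 + (2*j)*(1/(2*j)) = -5 + 1 = -4)
L(X) = -X²
N(g) = 2 - g (N(g) = (-2 + g)*(-1*(-1)²) = (-2 + g)*(-1*1) = (-2 + g)*(-1) = 2 - g)
-11101/(-47023) + N(-24)/n(-175) = -11101/(-47023) + (2 - 1*(-24))/(-4) = -11101*(-1/47023) + (2 + 24)*(-¼) = 11101/47023 + 26*(-¼) = 11101/47023 - 13/2 = -589097/94046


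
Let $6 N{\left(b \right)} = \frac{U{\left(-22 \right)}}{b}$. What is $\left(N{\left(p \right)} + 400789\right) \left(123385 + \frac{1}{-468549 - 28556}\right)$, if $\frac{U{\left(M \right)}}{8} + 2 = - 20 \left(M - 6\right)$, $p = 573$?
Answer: $\frac{4695275331986701528}{94947055} \approx 4.9451 \cdot 10^{10}$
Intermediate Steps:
$U{\left(M \right)} = 944 - 160 M$ ($U{\left(M \right)} = -16 + 8 \left(- 20 \left(M - 6\right)\right) = -16 + 8 \left(- 20 \left(-6 + M\right)\right) = -16 + 8 \left(120 - 20 M\right) = -16 - \left(-960 + 160 M\right) = 944 - 160 M$)
$N{\left(b \right)} = \frac{744}{b}$ ($N{\left(b \right)} = \frac{\left(944 - -3520\right) \frac{1}{b}}{6} = \frac{\left(944 + 3520\right) \frac{1}{b}}{6} = \frac{4464 \frac{1}{b}}{6} = \frac{744}{b}$)
$\left(N{\left(p \right)} + 400789\right) \left(123385 + \frac{1}{-468549 - 28556}\right) = \left(\frac{744}{573} + 400789\right) \left(123385 + \frac{1}{-468549 - 28556}\right) = \left(744 \cdot \frac{1}{573} + 400789\right) \left(123385 + \frac{1}{-497105}\right) = \left(\frac{248}{191} + 400789\right) \left(123385 - \frac{1}{497105}\right) = \frac{76550947}{191} \cdot \frac{61335300424}{497105} = \frac{4695275331986701528}{94947055}$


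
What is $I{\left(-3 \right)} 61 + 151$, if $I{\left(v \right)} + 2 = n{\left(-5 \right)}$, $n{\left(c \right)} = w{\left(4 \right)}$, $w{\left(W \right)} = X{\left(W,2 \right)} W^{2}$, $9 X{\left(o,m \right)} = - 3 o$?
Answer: $- \frac{3817}{3} \approx -1272.3$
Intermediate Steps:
$X{\left(o,m \right)} = - \frac{o}{3}$ ($X{\left(o,m \right)} = \frac{\left(-3\right) o}{9} = - \frac{o}{3}$)
$w{\left(W \right)} = - \frac{W^{3}}{3}$ ($w{\left(W \right)} = - \frac{W}{3} W^{2} = - \frac{W^{3}}{3}$)
$n{\left(c \right)} = - \frac{64}{3}$ ($n{\left(c \right)} = - \frac{4^{3}}{3} = \left(- \frac{1}{3}\right) 64 = - \frac{64}{3}$)
$I{\left(v \right)} = - \frac{70}{3}$ ($I{\left(v \right)} = -2 - \frac{64}{3} = - \frac{70}{3}$)
$I{\left(-3 \right)} 61 + 151 = \left(- \frac{70}{3}\right) 61 + 151 = - \frac{4270}{3} + 151 = - \frac{3817}{3}$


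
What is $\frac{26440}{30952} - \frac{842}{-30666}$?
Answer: $\frac{52304414}{59323377} \approx 0.88168$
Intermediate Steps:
$\frac{26440}{30952} - \frac{842}{-30666} = 26440 \cdot \frac{1}{30952} - - \frac{421}{15333} = \frac{3305}{3869} + \frac{421}{15333} = \frac{52304414}{59323377}$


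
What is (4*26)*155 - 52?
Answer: 16068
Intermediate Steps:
(4*26)*155 - 52 = 104*155 - 52 = 16120 - 52 = 16068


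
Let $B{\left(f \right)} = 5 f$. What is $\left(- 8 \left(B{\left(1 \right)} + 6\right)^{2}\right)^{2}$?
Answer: $937024$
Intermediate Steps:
$\left(- 8 \left(B{\left(1 \right)} + 6\right)^{2}\right)^{2} = \left(- 8 \left(5 \cdot 1 + 6\right)^{2}\right)^{2} = \left(- 8 \left(5 + 6\right)^{2}\right)^{2} = \left(- 8 \cdot 11^{2}\right)^{2} = \left(\left(-8\right) 121\right)^{2} = \left(-968\right)^{2} = 937024$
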